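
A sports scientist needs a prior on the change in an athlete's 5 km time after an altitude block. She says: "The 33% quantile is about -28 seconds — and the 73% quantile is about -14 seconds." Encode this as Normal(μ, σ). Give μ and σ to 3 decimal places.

For Normal(μ,σ), the p-quantile is μ + z_p·σ. Here z_{0.33} = -0.4399, z_{0.73} = 0.6128.
So -28 = μ − 0.4399σ and -14 = μ + 0.6128σ.
Subtracting: σ = (-14 − -28)/(0.6128 − (-0.4399)) = 13.299.
Then μ = -28 − (-0.4399)·13.299 = -22.150.

μ = -22.150, σ = 13.299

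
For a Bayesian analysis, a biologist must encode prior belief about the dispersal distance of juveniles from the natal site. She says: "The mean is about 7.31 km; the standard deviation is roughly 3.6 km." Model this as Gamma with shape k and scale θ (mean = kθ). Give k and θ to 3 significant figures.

For Gamma(k, scale θ): mean = kθ, variance = kθ², so CV = 1/√k.
CV = SD/mean = 3.6/7.31 = 0.4925, hence k = 1/CV² = 4.12.
Then θ = mean/k = 7.31/4.12 = 1.77.

k ≈ 4.12, θ ≈ 1.77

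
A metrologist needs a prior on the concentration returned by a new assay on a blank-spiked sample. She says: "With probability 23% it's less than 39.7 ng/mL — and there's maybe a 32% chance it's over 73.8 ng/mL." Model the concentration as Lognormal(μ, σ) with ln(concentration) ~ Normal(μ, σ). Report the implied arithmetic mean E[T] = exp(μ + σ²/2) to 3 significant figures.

E[T] ≈ 66.2 ng/mL

If T ~ Lognormal(μ,σ) then ln T ~ Normal(μ,σ), so the p-quantile of ln T is μ + z_p·σ.
ln(39.7) = 3.681 and ln(73.8) = 4.301; z_{0.23} = -0.7388, z_{0.68} = 0.4677.
σ = (4.301 − 3.681)/(0.4677 − (-0.7388)) = 0.514.
μ = 3.681 − (-0.7388)·0.514 = 4.061.
E[T] = exp(μ + σ²/2) = exp(4.061 + 0.1320) = 66.2 ng/mL.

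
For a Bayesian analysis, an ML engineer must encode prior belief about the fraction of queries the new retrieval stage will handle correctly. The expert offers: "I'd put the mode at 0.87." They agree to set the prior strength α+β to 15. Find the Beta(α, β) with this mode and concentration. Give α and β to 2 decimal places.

α = 12.31, β = 2.69

For α,β > 1 the Beta mode is (α−1)/(α+β−2). With α+β = 15, the mode is (α−1)/13.
Set (α−1)/13 = 0.87 → α = 1 + 0.87·13 = 12.31.
β = 15 − α = 2.69.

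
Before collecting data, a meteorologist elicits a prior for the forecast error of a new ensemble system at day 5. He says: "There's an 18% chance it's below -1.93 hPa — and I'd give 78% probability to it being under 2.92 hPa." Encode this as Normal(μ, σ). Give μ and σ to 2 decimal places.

The p-quantile of Normal(μ,σ) is μ + z_p·σ, with z_{0.18} = -0.9154 and z_{0.78} = 0.7722.
Eliminate σ: μ = (z₂·x₁ − z₁·x₂)/(z₂ − z₁) = (0.7722·-1.93 − (-0.9154)·2.92)/1.688 = 0.70.
Then σ = (x₂ − x₁)/(z₂ − z₁) = (2.92 − -1.93)/1.688 = 2.87.

μ = 0.70, σ = 2.87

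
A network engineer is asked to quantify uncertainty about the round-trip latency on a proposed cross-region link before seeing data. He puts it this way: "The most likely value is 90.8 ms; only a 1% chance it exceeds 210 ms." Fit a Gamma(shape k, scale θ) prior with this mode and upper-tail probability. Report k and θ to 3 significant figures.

Gamma(k,θ) with k>1 has mode (k−1)θ, so θ = 90.8/(k−1).
Need P(X < 210) = 0.99 with θ tied to k this way. Start at k = 2, θ = 90.8: P(X<210) ≈ 0.672.
Too low — raise k to concentrate. Iterating converges to k ≈ 7.79.
Then θ = 90.8/(7.79−1) ≈ 13.4.

k ≈ 7.79, θ ≈ 13.4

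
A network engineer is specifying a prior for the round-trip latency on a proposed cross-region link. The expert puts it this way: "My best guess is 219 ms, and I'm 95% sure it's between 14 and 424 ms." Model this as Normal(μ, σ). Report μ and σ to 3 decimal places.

μ = 219.000, σ = 104.594

A symmetric 95% interval runs μ ± z·σ with z = 1.96.
Half-width = 205, so σ = 205/1.96 = 104.594.
μ is the stated best guess, 219.000.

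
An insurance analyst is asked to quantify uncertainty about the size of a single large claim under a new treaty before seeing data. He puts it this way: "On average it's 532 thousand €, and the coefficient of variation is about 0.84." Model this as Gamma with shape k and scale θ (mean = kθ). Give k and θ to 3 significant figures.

For Gamma(k, scale θ): mean = kθ, variance = kθ², so CV = 1/√k.
CV = 0.84, hence k = 1/CV² = 1.42.
Then θ = mean/k = 532/1.42 = 375.

k ≈ 1.42, θ ≈ 375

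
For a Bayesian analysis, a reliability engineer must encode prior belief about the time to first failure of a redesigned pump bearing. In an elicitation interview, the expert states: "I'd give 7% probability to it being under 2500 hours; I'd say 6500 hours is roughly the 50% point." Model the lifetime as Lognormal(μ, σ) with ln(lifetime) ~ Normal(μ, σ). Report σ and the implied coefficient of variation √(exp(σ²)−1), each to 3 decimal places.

If T ~ Lognormal(μ,σ) then ln T ~ Normal(μ,σ), so the p-quantile of ln T is μ + z_p·σ.
ln(2500) = 7.824 and ln(6500) = 8.78; z_{0.07} = -1.476, z_{0.5} = 0.
σ = (8.78 − 7.824)/(0 − (-1.476)) = 0.647.
μ = 7.824 − (-1.476)·0.647 = 8.780.
CV = √(exp(σ²)−1) = √(exp(0.4192)−1) = 0.722.

σ ≈ 0.647, CV ≈ 0.722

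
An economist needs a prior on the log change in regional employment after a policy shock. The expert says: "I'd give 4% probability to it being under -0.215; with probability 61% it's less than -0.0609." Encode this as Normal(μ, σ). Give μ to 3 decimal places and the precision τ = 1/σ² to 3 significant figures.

μ = -0.082, τ = 174

The p-quantile of Normal(μ,σ) is μ + z_p·σ, with z_{0.04} = -1.751 and z_{0.61} = 0.2793.
Eliminate σ: μ = (z₂·x₁ − z₁·x₂)/(z₂ − z₁) = (0.2793·-0.215 − (-1.751)·-0.0609)/2.03 = -0.082.
Then σ = (x₂ − x₁)/(z₂ − z₁) = (-0.0609 − -0.215)/2.03 = 0.076.
Precision τ = 1/σ² = 1/0.07591² = 174.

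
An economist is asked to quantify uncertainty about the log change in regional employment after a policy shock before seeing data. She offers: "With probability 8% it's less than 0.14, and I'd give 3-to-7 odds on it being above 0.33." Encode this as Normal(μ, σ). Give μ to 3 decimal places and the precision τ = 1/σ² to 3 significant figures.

μ = 0.278, τ = 103

The p-quantile of Normal(μ,σ) is μ + z_p·σ, with z_{0.08} = -1.405 and z_{0.7} = 0.5244.
Eliminate σ: μ = (z₂·x₁ − z₁·x₂)/(z₂ − z₁) = (0.5244·0.14 − (-1.405)·0.33)/1.929 = 0.278.
Then σ = (x₂ − x₁)/(z₂ − z₁) = (0.33 − 0.14)/1.929 = 0.098.
Precision τ = 1/σ² = 1/0.09847² = 103.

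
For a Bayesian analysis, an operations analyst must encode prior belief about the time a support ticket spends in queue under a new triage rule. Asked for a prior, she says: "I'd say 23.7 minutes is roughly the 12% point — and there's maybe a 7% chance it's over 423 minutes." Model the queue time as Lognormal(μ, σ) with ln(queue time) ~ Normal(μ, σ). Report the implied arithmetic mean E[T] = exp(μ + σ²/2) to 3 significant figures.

E[T] ≈ 154 minutes

If T ~ Lognormal(μ,σ) then ln T ~ Normal(μ,σ), so the p-quantile of ln T is μ + z_p·σ.
ln(23.7) = 3.165 and ln(423) = 6.047; z_{0.12} = -1.175, z_{0.93} = 1.476.
σ = (6.047 − 3.165)/(1.476 − (-1.175)) = 1.087.
μ = 3.165 − (-1.175)·1.087 = 4.443.
E[T] = exp(μ + σ²/2) = exp(4.443 + 0.5910) = 154 minutes.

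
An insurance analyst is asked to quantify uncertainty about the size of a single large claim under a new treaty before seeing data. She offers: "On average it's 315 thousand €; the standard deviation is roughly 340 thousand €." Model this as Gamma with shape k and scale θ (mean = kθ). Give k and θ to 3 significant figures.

k ≈ 0.858, θ ≈ 367

For Gamma(k, scale θ): mean = kθ, variance = kθ², so CV = 1/√k.
CV = SD/mean = 340/315 = 1.079, hence k = 1/CV² = 0.858.
Then θ = mean/k = 315/0.858 = 367.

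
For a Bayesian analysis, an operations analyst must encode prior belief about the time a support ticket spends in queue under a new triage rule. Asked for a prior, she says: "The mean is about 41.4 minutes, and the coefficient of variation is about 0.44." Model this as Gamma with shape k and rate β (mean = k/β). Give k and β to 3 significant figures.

k ≈ 5.17, β ≈ 0.125

For Gamma(k, rate β): mean = k/β, variance = k/β², so CV = 1/√k.
CV = 0.44, hence k = 1/CV² = 5.17.
Then β = k/mean = 5.17/41.4 = 0.125.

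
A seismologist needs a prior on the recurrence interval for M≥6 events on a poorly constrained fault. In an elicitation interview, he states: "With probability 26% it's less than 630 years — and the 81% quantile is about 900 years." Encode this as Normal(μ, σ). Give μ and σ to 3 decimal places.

μ = 744.185, σ = 177.487

For Normal(μ,σ), the p-quantile is μ + z_p·σ. Here z_{0.26} = -0.6433, z_{0.81} = 0.8779.
So 630 = μ − 0.6433σ and 900 = μ + 0.8779σ.
Subtracting: σ = (900 − 630)/(0.8779 − (-0.6433)) = 177.487.
Then μ = 630 − (-0.6433)·177.487 = 744.185.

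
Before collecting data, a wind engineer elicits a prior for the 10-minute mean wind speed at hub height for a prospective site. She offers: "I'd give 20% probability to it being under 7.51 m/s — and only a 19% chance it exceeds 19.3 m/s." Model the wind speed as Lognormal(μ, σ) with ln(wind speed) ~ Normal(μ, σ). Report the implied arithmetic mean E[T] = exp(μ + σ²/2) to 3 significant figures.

E[T] ≈ 13.9 m/s

If T ~ Lognormal(μ,σ) then ln T ~ Normal(μ,σ), so the p-quantile of ln T is μ + z_p·σ.
ln(7.51) = 2.016 and ln(19.3) = 2.96; z_{0.2} = -0.8416, z_{0.81} = 0.8779.
σ = (2.96 − 2.016)/(0.8779 − (-0.8416)) = 0.549.
μ = 2.016 − (-0.8416)·0.549 = 2.478.
E[T] = exp(μ + σ²/2) = exp(2.478 + 0.1507) = 13.9 m/s.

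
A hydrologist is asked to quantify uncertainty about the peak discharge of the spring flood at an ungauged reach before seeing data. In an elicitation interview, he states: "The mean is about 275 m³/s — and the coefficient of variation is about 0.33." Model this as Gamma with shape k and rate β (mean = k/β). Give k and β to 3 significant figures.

k ≈ 9.18, β ≈ 0.0334

For Gamma(k, rate β): mean = k/β, variance = k/β², so CV = 1/√k.
CV = 0.33, hence k = 1/CV² = 9.18.
Then β = k/mean = 9.18/275 = 0.0334.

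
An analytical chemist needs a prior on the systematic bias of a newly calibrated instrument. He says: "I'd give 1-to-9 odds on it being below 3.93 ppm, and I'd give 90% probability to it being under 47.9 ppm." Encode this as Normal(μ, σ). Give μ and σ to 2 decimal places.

The p-quantile of Normal(μ,σ) is μ + z_p·σ, with z_{0.1} = -1.282 and z_{0.9} = 1.282.
Eliminate σ: μ = (z₂·x₁ − z₁·x₂)/(z₂ − z₁) = (1.282·3.93 − (-1.282)·47.9)/2.563 = 25.91.
Then σ = (x₂ − x₁)/(z₂ − z₁) = (47.9 − 3.93)/2.563 = 17.15.

μ = 25.91, σ = 17.15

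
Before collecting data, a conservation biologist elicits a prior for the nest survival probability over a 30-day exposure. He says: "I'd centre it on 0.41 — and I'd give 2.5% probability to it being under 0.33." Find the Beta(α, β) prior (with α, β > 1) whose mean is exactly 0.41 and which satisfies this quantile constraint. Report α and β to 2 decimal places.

With mean 0.41 fixed, write α = 0.41s, β = 0.59s where s = α+β.
Need P(θ < 0.33) = 0.025 under Beta(0.41s, 0.59s). Normal approximation: (q−m)/√(m(1−m)/s) ≈ z_{0.025} = -1.96, so s ≈ 0.41·0.59·(-1.96)²/(0.33−0.41)² = 145.2.
At s = 145.2: P(θ<0.33) ≈ 0.023. Adjusting to match 0.025 gives s ≈ 139.40.
So α = 0.41·139.40 ≈ 57.15, β = 0.59·139.40 ≈ 82.25.

α ≈ 57.15, β ≈ 82.25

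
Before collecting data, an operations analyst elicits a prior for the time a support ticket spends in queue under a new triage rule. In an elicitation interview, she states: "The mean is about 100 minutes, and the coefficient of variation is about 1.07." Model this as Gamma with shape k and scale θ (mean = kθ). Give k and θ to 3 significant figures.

k ≈ 0.873, θ ≈ 114

For Gamma(k, scale θ): mean = kθ, variance = kθ², so CV = 1/√k.
CV = 1.07, hence k = 1/CV² = 0.873.
Then θ = mean/k = 100/0.873 = 114.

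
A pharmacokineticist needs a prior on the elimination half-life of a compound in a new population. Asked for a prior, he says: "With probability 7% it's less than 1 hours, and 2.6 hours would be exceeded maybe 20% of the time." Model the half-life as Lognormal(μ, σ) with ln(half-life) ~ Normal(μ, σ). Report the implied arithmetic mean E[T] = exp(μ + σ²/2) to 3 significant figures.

E[T] ≈ 2 hours

If T ~ Lognormal(μ,σ) then ln T ~ Normal(μ,σ), so the p-quantile of ln T is μ + z_p·σ.
ln(1) = 0 and ln(2.6) = 0.9555; z_{0.07} = -1.476, z_{0.8} = 0.8416.
σ = (0.9555 − 0)/(0.8416 − (-1.476)) = 0.412.
μ = 0 − (-1.476)·0.412 = 0.608.
E[T] = exp(μ + σ²/2) = exp(0.608 + 0.0850) = 2 hours.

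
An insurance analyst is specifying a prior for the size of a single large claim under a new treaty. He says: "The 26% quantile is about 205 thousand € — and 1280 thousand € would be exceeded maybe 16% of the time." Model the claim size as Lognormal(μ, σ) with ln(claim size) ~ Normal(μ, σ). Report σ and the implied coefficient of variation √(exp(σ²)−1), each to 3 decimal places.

σ ≈ 1.118, CV ≈ 1.579

If T ~ Lognormal(μ,σ) then ln T ~ Normal(μ,σ), so the p-quantile of ln T is μ + z_p·σ.
ln(205) = 5.323 and ln(1280) = 7.155; z_{0.26} = -0.6433, z_{0.84} = 0.9945.
σ = (7.155 − 5.323)/(0.9945 − (-0.6433)) = 1.118.
μ = 5.323 − (-0.6433)·1.118 = 6.042.
CV = √(exp(σ²)−1) = √(exp(1.2507)−1) = 1.579.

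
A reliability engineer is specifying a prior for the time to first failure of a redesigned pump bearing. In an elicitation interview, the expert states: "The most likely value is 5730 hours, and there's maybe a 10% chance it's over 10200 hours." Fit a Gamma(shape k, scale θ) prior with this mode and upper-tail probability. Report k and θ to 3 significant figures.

k ≈ 6.72, θ ≈ 1000

Gamma(k,θ) with k>1 has mode (k−1)θ, so θ = 5730/(k−1).
Need P(X < 10200) = 0.9 with θ tied to k this way. Start at k = 2, θ = 5730: P(X<10200) ≈ 0.531.
Too low — raise k to concentrate. Iterating converges to k ≈ 6.72.
Then θ = 5730/(6.72−1) ≈ 1000.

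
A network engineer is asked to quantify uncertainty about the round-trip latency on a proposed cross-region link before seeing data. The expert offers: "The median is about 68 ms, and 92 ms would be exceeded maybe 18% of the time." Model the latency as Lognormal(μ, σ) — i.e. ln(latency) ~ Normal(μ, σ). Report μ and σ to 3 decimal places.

μ ≈ 4.220, σ ≈ 0.330

If T ~ Lognormal(μ,σ) then ln T ~ Normal(μ,σ), so the p-quantile of ln T is μ + z_p·σ.
ln(68) = 4.22 and ln(92) = 4.522; z_{0.5} = 0, z_{0.82} = 0.9154.
σ = (4.522 − 4.22)/(0.9154 − (0)) = 0.330.
μ = 4.22 − (0)·0.330 = 4.220.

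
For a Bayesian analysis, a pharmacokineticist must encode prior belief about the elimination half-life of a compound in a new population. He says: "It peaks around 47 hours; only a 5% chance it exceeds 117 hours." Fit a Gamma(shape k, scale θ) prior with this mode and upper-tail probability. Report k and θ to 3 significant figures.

Gamma(k,θ) with k>1 has mode (k−1)θ, so θ = 47/(k−1).
Need P(X < 117) = 0.95 with θ tied to k this way. Start at k = 2, θ = 47: P(X<117) ≈ 0.711.
Too low — raise k to concentrate. Iterating converges to k ≈ 4.27.
Then θ = 47/(4.27−1) ≈ 14.4.

k ≈ 4.27, θ ≈ 14.4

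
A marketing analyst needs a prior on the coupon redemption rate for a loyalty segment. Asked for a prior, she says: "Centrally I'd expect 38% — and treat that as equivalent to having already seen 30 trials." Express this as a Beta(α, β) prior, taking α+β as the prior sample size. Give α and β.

Under the effective-sample-size interpretation, Beta(α, β) has prior mean α/(α+β) and prior sample size α+β.
So α+β = 30 and α/(α+β) = 0.38, giving α = 0.38·30 = 11.4 and β = 30 − 11.4 = 18.6.

α = 11.4, β = 18.6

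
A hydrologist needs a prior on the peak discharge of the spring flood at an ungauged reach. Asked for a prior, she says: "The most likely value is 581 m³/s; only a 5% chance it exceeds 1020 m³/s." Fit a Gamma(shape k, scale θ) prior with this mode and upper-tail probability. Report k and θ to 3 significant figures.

Gamma(k,θ) with k>1 has mode (k−1)θ, so θ = 581/(k−1).
Need P(X < 1020) = 0.95 with θ tied to k this way. Start at k = 2, θ = 581: P(X<1020) ≈ 0.524.
Too low — raise k to concentrate. Iterating converges to k ≈ 9.81.
Then θ = 581/(9.81−1) ≈ 66.

k ≈ 9.81, θ ≈ 66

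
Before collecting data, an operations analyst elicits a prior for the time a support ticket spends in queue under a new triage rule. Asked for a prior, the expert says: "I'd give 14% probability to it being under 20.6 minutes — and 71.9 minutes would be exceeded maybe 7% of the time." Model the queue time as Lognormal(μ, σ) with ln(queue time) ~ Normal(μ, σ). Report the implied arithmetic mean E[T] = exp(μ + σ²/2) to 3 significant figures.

If T ~ Lognormal(μ,σ) then ln T ~ Normal(μ,σ), so the p-quantile of ln T is μ + z_p·σ.
ln(20.6) = 3.025 and ln(71.9) = 4.275; z_{0.14} = -1.08, z_{0.93} = 1.476.
σ = (4.275 − 3.025)/(1.476 − (-1.08)) = 0.489.
μ = 3.025 − (-1.08)·0.489 = 3.554.
E[T] = exp(μ + σ²/2) = exp(3.554 + 0.1196) = 39.4 minutes.

E[T] ≈ 39.4 minutes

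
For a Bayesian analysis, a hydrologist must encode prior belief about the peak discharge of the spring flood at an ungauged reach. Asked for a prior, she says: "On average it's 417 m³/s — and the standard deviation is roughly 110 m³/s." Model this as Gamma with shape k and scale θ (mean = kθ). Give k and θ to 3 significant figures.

For Gamma(k, scale θ): mean = kθ, variance = kθ², so CV = 1/√k.
CV = SD/mean = 110/417 = 0.2638, hence k = 1/CV² = 14.4.
Then θ = mean/k = 417/14.4 = 29.

k ≈ 14.4, θ ≈ 29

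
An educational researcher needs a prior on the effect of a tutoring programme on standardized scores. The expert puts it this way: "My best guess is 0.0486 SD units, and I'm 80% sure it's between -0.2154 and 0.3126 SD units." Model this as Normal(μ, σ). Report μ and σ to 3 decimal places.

A symmetric 80% interval runs μ ± z·σ with z = 1.282.
Half-width = 0.264, so σ = 0.264/1.282 = 0.206.
μ is the stated best guess, 0.049.

μ = 0.049, σ = 0.206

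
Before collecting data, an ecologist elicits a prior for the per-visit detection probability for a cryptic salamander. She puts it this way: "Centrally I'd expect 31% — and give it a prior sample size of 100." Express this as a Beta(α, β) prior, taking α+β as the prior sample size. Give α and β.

α = 31, β = 69

Under the effective-sample-size interpretation, Beta(α, β) has prior mean α/(α+β) and prior sample size α+β.
So α+β = 100 and α/(α+β) = 0.31, giving α = 0.31·100 = 31 and β = 100 − 31 = 69.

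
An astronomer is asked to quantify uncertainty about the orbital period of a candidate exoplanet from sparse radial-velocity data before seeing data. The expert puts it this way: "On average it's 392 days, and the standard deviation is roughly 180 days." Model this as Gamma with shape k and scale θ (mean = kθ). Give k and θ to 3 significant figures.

k ≈ 4.74, θ ≈ 82.7

For Gamma(k, scale θ): mean = kθ, variance = kθ², so CV = 1/√k.
CV = SD/mean = 180/392 = 0.4592, hence k = 1/CV² = 4.74.
Then θ = mean/k = 392/4.74 = 82.7.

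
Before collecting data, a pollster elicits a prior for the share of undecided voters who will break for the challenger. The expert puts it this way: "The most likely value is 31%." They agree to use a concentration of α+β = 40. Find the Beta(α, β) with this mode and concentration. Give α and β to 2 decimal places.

For α,β > 1 the Beta mode is (α−1)/(α+β−2). With α+β = 40, the mode is (α−1)/38.
Set (α−1)/38 = 0.31 → α = 1 + 0.31·38 = 12.78.
β = 40 − α = 27.22.

α = 12.78, β = 27.22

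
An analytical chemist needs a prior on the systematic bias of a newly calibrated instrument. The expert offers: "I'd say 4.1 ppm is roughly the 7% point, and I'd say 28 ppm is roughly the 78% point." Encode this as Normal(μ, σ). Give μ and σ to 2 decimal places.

μ = 19.79, σ = 10.63

The p-quantile of Normal(μ,σ) is μ + z_p·σ, with z_{0.07} = -1.476 and z_{0.78} = 0.7722.
Eliminate σ: μ = (z₂·x₁ − z₁·x₂)/(z₂ − z₁) = (0.7722·4.1 − (-1.476)·28)/2.248 = 19.79.
Then σ = (x₂ − x₁)/(z₂ − z₁) = (28 − 4.1)/2.248 = 10.63.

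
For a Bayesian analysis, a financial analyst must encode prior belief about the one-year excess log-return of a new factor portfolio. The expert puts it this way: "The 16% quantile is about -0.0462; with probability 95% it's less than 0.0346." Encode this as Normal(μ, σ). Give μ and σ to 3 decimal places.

μ = -0.016, σ = 0.031

For Normal(μ,σ), the p-quantile is μ + z_p·σ. Here z_{0.16} = -0.9945, z_{0.95} = 1.645.
So -0.0462 = μ − 0.9945σ and 0.0346 = μ + 1.645σ.
Subtracting: σ = (0.0346 − -0.0462)/(1.645 − (-0.9945)) = 0.031.
Then μ = -0.0462 − (-0.9945)·0.031 = -0.016.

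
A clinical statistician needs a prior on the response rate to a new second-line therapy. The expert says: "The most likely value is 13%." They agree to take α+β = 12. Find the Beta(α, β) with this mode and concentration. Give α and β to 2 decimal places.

α = 2.30, β = 9.70

For α,β > 1 the Beta mode is (α−1)/(α+β−2). With α+β = 12, the mode is (α−1)/10.
Set (α−1)/10 = 0.13 → α = 1 + 0.13·10 = 2.30.
β = 12 − α = 9.70.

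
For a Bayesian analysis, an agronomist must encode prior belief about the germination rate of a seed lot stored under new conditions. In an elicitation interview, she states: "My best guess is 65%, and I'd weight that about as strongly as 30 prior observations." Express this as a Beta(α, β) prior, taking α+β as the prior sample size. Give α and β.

α = 19.5, β = 10.5

Under the effective-sample-size interpretation, Beta(α, β) has prior mean α/(α+β) and prior sample size α+β.
So α+β = 30 and α/(α+β) = 0.65, giving α = 0.65·30 = 19.5 and β = 30 − 19.5 = 10.5.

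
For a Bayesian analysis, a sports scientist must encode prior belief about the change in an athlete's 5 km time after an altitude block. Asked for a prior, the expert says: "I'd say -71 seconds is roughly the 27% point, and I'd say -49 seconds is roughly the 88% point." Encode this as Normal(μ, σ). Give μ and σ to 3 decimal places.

The p-quantile of Normal(μ,σ) is μ + z_p·σ, with z_{0.27} = -0.6128 and z_{0.88} = 1.175.
Eliminate σ: μ = (z₂·x₁ − z₁·x₂)/(z₂ − z₁) = (1.175·-71 − (-0.6128)·-49)/1.788 = -63.459.
Then σ = (x₂ − x₁)/(z₂ − z₁) = (-49 − -71)/1.788 = 12.306.

μ = -63.459, σ = 12.306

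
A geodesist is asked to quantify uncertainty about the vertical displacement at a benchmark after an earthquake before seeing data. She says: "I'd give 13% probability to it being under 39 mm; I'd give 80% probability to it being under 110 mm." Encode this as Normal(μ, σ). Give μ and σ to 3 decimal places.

For Normal(μ,σ), the p-quantile is μ + z_p·σ. Here z_{0.13} = -1.126, z_{0.8} = 0.8416.
So 39 = μ − 1.126σ and 110 = μ + 0.8416σ.
Subtracting: σ = (110 − 39)/(0.8416 − (-1.126)) = 36.077.
Then μ = 39 − (-1.126)·36.077 = 79.637.

μ = 79.637, σ = 36.077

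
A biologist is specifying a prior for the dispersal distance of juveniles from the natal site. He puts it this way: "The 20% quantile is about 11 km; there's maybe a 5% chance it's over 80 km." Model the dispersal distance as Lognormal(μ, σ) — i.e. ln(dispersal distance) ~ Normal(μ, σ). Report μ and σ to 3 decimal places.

If T ~ Lognormal(μ,σ) then ln T ~ Normal(μ,σ), so the p-quantile of ln T is μ + z_p·σ.
ln(11) = 2.398 and ln(80) = 4.382; z_{0.2} = -0.8416, z_{0.95} = 1.645.
σ = (4.382 − 2.398)/(1.645 − (-0.8416)) = 0.798.
μ = 2.398 − (-0.8416)·0.798 = 3.069.

μ ≈ 3.069, σ ≈ 0.798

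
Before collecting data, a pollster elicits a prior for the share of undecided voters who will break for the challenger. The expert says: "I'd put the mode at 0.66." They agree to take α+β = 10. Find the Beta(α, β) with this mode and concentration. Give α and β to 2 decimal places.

For α,β > 1 the Beta mode is (α−1)/(α+β−2). With α+β = 10, the mode is (α−1)/8.
Set (α−1)/8 = 0.66 → α = 1 + 0.66·8 = 6.28.
β = 10 − α = 3.72.

α = 6.28, β = 3.72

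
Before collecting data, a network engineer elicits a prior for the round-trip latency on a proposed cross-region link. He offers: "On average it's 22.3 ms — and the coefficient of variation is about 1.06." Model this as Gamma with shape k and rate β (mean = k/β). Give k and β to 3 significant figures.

For Gamma(k, rate β): mean = k/β, variance = k/β², so CV = 1/√k.
CV = 1.06, hence k = 1/CV² = 0.89.
Then β = k/mean = 0.89/22.3 = 0.0399.

k ≈ 0.89, β ≈ 0.0399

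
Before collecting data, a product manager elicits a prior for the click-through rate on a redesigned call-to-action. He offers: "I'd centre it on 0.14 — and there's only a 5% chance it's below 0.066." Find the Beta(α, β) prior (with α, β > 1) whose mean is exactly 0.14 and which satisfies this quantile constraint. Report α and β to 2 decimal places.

With mean 0.14 fixed, write α = 0.14s, β = 0.86s where s = α+β.
Need P(θ < 0.066) = 0.05 under Beta(0.14s, 0.86s). Normal approximation: (q−m)/√(m(1−m)/s) ≈ z_{0.05} = -1.64, so s ≈ 0.14·0.86·(-1.64)²/(0.066−0.14)² = 59.5.
At s = 59.5: P(θ<0.066) ≈ 0.028. Adjusting to match 0.05 gives s ≈ 45.26.
So α = 0.14·45.26 ≈ 6.34, β = 0.86·45.26 ≈ 38.92.

α ≈ 6.34, β ≈ 38.92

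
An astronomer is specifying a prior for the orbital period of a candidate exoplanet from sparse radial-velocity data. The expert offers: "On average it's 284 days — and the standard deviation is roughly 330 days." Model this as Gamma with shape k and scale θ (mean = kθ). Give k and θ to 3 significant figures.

For Gamma(k, scale θ): mean = kθ, variance = kθ², so CV = 1/√k.
CV = SD/mean = 330/284 = 1.162, hence k = 1/CV² = 0.741.
Then θ = mean/k = 284/0.741 = 383.

k ≈ 0.741, θ ≈ 383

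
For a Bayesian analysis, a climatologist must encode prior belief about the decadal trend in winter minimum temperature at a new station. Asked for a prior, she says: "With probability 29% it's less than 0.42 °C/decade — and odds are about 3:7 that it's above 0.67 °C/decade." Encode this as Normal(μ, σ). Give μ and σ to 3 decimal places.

The p-quantile of Normal(μ,σ) is μ + z_p·σ, with z_{0.29} = -0.5534 and z_{0.7} = 0.5244.
Eliminate σ: μ = (z₂·x₁ − z₁·x₂)/(z₂ − z₁) = (0.5244·0.42 − (-0.5534)·0.67)/1.078 = 0.548.
Then σ = (x₂ − x₁)/(z₂ − z₁) = (0.67 − 0.42)/1.078 = 0.232.

μ = 0.548, σ = 0.232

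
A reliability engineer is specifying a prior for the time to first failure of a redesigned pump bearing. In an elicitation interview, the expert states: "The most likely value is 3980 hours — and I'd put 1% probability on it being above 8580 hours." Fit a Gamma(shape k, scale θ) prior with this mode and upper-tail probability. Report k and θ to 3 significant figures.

k ≈ 9.2, θ ≈ 485

Gamma(k,θ) with k>1 has mode (k−1)θ, so θ = 3980/(k−1).
Need P(X < 8580) = 0.99 with θ tied to k this way. Start at k = 2, θ = 3980: P(X<8580) ≈ 0.635.
Too low — raise k to concentrate. Iterating converges to k ≈ 9.2.
Then θ = 3980/(9.2−1) ≈ 485.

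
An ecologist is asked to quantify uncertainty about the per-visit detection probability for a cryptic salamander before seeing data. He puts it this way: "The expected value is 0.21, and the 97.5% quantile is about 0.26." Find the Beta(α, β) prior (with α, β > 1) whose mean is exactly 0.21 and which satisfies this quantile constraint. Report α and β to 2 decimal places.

With mean 0.21 fixed, write α = 0.21s, β = 0.79s where s = α+β.
Need P(θ < 0.26) = 0.975 under Beta(0.21s, 0.79s). Normal approximation: (q−m)/√(m(1−m)/s) ≈ z_{0.975} = 1.96, so s ≈ 0.21·0.79·(1.96)²/(0.26−0.21)² = 254.9.
At s = 254.9: P(θ<0.26) ≈ 0.971. Adjusting to match 0.975 gives s ≈ 274.80.
So α = 0.21·274.80 ≈ 57.71, β = 0.79·274.80 ≈ 217.10.

α ≈ 57.71, β ≈ 217.10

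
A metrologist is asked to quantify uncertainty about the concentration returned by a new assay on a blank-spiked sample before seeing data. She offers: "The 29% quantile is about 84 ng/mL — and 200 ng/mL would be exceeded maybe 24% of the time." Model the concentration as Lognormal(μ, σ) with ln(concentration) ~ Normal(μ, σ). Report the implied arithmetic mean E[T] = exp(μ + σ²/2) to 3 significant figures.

If T ~ Lognormal(μ,σ) then ln T ~ Normal(μ,σ), so the p-quantile of ln T is μ + z_p·σ.
ln(84) = 4.431 and ln(200) = 5.298; z_{0.29} = -0.5534, z_{0.76} = 0.7063.
σ = (5.298 − 4.431)/(0.7063 − (-0.5534)) = 0.689.
μ = 4.431 − (-0.5534)·0.689 = 4.812.
E[T] = exp(μ + σ²/2) = exp(4.812 + 0.2371) = 156 ng/mL.

E[T] ≈ 156 ng/mL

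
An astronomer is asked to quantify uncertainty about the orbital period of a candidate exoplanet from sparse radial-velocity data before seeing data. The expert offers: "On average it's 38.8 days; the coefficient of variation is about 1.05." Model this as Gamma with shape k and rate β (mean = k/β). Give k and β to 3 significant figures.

For Gamma(k, rate β): mean = k/β, variance = k/β², so CV = 1/√k.
CV = 1.05, hence k = 1/CV² = 0.907.
Then β = k/mean = 0.907/38.8 = 0.0234.

k ≈ 0.907, β ≈ 0.0234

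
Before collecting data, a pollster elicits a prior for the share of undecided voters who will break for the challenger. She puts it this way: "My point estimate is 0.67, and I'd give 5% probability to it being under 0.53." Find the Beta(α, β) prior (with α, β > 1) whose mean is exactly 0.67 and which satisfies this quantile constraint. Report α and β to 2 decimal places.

α ≈ 21.67, β ≈ 10.67

With mean 0.67 fixed, write α = 0.67s, β = 0.33s where s = α+β.
Need P(θ < 0.53) = 0.05 under Beta(0.67s, 0.33s). Normal approximation: (q−m)/√(m(1−m)/s) ≈ z_{0.05} = -1.64, so s ≈ 0.67·0.33·(-1.64)²/(0.53−0.67)² = 30.5.
At s = 30.5: P(θ<0.53) ≈ 0.055. Adjusting to match 0.05 gives s ≈ 32.34.
So α = 0.67·32.34 ≈ 21.67, β = 0.33·32.34 ≈ 10.67.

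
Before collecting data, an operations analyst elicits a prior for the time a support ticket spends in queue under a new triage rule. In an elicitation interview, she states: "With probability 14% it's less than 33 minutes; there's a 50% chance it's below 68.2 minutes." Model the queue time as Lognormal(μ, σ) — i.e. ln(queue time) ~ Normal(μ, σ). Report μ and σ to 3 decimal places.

If T ~ Lognormal(μ,σ) then ln T ~ Normal(μ,σ), so the p-quantile of ln T is μ + z_p·σ.
ln(33) = 3.497 and ln(68.2) = 4.222; z_{0.14} = -1.08, z_{0.5} = 0.
σ = (4.222 − 3.497)/(0 − (-1.08)) = 0.672.
μ = 3.497 − (-1.08)·0.672 = 4.222.

μ ≈ 4.222, σ ≈ 0.672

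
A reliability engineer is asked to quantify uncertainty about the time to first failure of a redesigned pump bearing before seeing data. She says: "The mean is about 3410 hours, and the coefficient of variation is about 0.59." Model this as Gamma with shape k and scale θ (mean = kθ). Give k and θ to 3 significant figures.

For Gamma(k, scale θ): mean = kθ, variance = kθ², so CV = 1/√k.
CV = 0.59, hence k = 1/CV² = 2.87.
Then θ = mean/k = 3410/2.87 = 1190.

k ≈ 2.87, θ ≈ 1190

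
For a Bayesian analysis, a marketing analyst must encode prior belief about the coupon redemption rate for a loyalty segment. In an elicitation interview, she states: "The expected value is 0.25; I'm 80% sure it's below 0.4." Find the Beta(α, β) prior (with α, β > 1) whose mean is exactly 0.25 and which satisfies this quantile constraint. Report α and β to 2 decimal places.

α ≈ 1.24, β ≈ 3.73

With mean 0.25 fixed, write α = 0.25s, β = 0.75s where s = α+β.
Need P(θ < 0.4) = 0.8 under Beta(0.25s, 0.75s). Normal approximation: (q−m)/√(m(1−m)/s) ≈ z_{0.8} = 0.842, so s ≈ 0.25·0.75·(0.842)²/(0.4−0.25)² = 5.9.
At s = 5.9: P(θ<0.4) ≈ 0.814. Adjusting to match 0.8 gives s ≈ 4.97.
So α = 0.25·4.97 ≈ 1.24, β = 0.75·4.97 ≈ 3.73.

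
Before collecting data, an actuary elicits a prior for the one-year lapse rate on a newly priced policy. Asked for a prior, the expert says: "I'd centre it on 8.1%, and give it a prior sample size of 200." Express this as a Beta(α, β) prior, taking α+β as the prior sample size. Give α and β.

α = 16.2, β = 183.8

Under the effective-sample-size interpretation, Beta(α, β) has prior mean α/(α+β) and prior sample size α+β.
So α+β = 200 and α/(α+β) = 0.081, giving α = 0.081·200 = 16.2 and β = 200 − 16.2 = 183.8.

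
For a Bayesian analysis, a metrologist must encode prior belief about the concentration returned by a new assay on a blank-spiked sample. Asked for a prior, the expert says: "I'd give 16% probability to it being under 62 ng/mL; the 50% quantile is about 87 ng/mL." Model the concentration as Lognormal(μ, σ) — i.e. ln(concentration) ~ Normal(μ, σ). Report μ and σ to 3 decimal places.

If T ~ Lognormal(μ,σ) then ln T ~ Normal(μ,σ), so the p-quantile of ln T is μ + z_p·σ.
ln(62) = 4.127 and ln(87) = 4.466; z_{0.16} = -0.9945, z_{0.5} = 0.
σ = (4.466 − 4.127)/(0 − (-0.9945)) = 0.341.
μ = 4.127 − (-0.9945)·0.341 = 4.466.

μ ≈ 4.466, σ ≈ 0.341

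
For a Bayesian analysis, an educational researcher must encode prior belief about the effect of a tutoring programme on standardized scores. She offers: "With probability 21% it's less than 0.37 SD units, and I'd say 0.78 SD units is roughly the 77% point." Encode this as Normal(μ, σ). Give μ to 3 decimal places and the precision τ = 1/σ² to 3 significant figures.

μ = 0.584, τ = 14.2

For Normal(μ,σ), the p-quantile is μ + z_p·σ. Here z_{0.21} = -0.8064, z_{0.77} = 0.7388.
So 0.37 = μ − 0.8064σ and 0.78 = μ + 0.7388σ.
Subtracting: σ = (0.78 − 0.37)/(0.7388 − (-0.8064)) = 0.265.
Then μ = 0.37 − (-0.8064)·0.265 = 0.584.
Precision τ = 1/σ² = 1/0.2653² = 14.2.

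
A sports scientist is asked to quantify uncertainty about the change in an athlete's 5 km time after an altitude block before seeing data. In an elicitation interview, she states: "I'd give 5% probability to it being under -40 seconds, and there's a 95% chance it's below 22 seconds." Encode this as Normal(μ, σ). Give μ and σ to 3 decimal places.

For Normal(μ,σ), the p-quantile is μ + z_p·σ. Here z_{0.05} = -1.645, z_{0.95} = 1.645.
So -40 = μ − 1.645σ and 22 = μ + 1.645σ.
Subtracting: σ = (22 − -40)/(1.645 − (-1.645)) = 18.847.
Then μ = -40 − (-1.645)·18.847 = -9.000.

μ = -9.000, σ = 18.847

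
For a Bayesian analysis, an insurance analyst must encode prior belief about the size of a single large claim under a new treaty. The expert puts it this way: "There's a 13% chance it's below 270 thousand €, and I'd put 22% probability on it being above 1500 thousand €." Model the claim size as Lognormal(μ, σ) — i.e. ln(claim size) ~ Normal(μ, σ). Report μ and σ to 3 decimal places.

μ ≈ 6.616, σ ≈ 0.903

If T ~ Lognormal(μ,σ) then ln T ~ Normal(μ,σ), so the p-quantile of ln T is μ + z_p·σ.
ln(270) = 5.598 and ln(1500) = 7.313; z_{0.13} = -1.126, z_{0.78} = 0.7722.
σ = (7.313 − 5.598)/(0.7722 − (-1.126)) = 0.903.
μ = 5.598 − (-1.126)·0.903 = 6.616.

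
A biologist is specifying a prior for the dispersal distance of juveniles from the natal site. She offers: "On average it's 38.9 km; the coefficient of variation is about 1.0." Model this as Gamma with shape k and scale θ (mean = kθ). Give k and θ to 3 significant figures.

k ≈ 1, θ ≈ 38.9

For Gamma(k, scale θ): mean = kθ, variance = kθ², so CV = 1/√k.
CV = 1.0, hence k = 1/CV² = 1.
Then θ = mean/k = 38.9/1 = 38.9.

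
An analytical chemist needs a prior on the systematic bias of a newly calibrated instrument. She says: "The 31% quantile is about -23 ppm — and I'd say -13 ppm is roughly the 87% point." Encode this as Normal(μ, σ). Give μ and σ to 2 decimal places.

μ = -19.94, σ = 6.16

For Normal(μ,σ), the p-quantile is μ + z_p·σ. Here z_{0.31} = -0.4959, z_{0.87} = 1.126.
So -23 = μ − 0.4959σ and -13 = μ + 1.126σ.
Subtracting: σ = (-13 − -23)/(1.126 − (-0.4959)) = 6.16.
Then μ = -23 − (-0.4959)·6.16 = -19.94.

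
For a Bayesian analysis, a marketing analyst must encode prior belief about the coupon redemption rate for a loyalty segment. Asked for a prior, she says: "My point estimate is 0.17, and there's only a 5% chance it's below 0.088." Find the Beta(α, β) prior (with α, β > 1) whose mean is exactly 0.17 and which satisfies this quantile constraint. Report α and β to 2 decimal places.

α ≈ 7.67, β ≈ 37.44

With mean 0.17 fixed, write α = 0.17s, β = 0.83s where s = α+β.
Need P(θ < 0.088) = 0.05 under Beta(0.17s, 0.83s). Normal approximation: (q−m)/√(m(1−m)/s) ≈ z_{0.05} = -1.64, so s ≈ 0.17·0.83·(-1.64)²/(0.088−0.17)² = 56.8.
At s = 56.8: P(θ<0.088) ≈ 0.031. Adjusting to match 0.05 gives s ≈ 45.11.
So α = 0.17·45.11 ≈ 7.67, β = 0.83·45.11 ≈ 37.44.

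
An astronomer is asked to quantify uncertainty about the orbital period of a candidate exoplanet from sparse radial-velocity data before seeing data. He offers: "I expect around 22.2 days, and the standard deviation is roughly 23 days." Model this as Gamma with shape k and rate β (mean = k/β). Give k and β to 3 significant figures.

For Gamma(k, rate β): mean = k/β, variance = k/β², so CV = 1/√k.
CV = SD/mean = 23/22.2 = 1.036, hence k = 1/CV² = 0.932.
Then β = k/mean = 0.932/22.2 = 0.042.

k ≈ 0.932, β ≈ 0.042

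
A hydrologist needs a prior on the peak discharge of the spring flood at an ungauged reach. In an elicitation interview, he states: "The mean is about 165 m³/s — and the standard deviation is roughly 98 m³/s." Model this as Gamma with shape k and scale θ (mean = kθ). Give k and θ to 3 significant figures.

k ≈ 2.83, θ ≈ 58.2

For Gamma(k, scale θ): mean = kθ, variance = kθ², so CV = 1/√k.
CV = SD/mean = 98/165 = 0.5939, hence k = 1/CV² = 2.83.
Then θ = mean/k = 165/2.83 = 58.2.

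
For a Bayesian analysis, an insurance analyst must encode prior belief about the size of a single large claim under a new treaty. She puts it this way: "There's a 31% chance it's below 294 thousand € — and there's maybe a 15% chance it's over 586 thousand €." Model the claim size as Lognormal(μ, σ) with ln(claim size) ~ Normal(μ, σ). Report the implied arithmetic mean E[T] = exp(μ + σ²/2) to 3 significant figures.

E[T] ≈ 407 thousand €

If T ~ Lognormal(μ,σ) then ln T ~ Normal(μ,σ), so the p-quantile of ln T is μ + z_p·σ.
ln(294) = 5.684 and ln(586) = 6.373; z_{0.31} = -0.4959, z_{0.85} = 1.036.
σ = (6.373 − 5.684)/(1.036 − (-0.4959)) = 0.450.
μ = 5.684 − (-0.4959)·0.450 = 5.907.
E[T] = exp(μ + σ²/2) = exp(5.907 + 0.1013) = 407 thousand €.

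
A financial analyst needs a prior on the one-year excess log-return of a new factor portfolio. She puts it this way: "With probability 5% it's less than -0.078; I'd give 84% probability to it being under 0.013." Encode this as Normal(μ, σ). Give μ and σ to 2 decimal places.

For Normal(μ,σ), the p-quantile is μ + z_p·σ. Here z_{0.05} = -1.645, z_{0.84} = 0.9945.
So -0.078 = μ − 1.645σ and 0.013 = μ + 0.9945σ.
Subtracting: σ = (0.013 − -0.078)/(0.9945 − (-1.645)) = 0.03.
Then μ = -0.078 − (-1.645)·0.03 = -0.02.

μ = -0.02, σ = 0.03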